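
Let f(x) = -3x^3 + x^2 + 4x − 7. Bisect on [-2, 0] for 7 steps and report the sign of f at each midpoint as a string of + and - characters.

--+++-+

f(-1) = -7 < 0, so the root lies in [-2, -1]
f(-1.5) = -0.625 < 0, so the root lies in [-2, -1.5]
f(-1.75) = 5.140625 > 0, so the root lies in [-1.75, -1.5]
f(-1.625) = 2.0137 > 0, so the root lies in [-1.625, -1.5]
f(-1.5625) = 0.6355 > 0, so the root lies in [-1.5625, -1.5]
f(-1.53125) = -0.0092 < 0, so the root lies in [-1.5625, -1.53125]
f(-1.546875) = 0.3095 > 0, so the root lies in [-1.546875, -1.53125]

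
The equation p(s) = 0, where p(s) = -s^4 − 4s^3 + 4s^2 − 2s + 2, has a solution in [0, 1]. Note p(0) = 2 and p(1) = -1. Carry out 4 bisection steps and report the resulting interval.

[0.875, 0.9375]

s = 0.5 gives p = 1.4375, positive; keep [0.5, 1]
s = 0.75 gives p = 0.746094, positive; keep [0.75, 1]
s = 0.875 gives p = 0.046631, positive; keep [0.875, 1]
s = 0.9375 gives p = -0.4277, negative; keep [0.875, 0.9375]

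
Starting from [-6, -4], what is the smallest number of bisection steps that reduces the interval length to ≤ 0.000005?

19

Width after n steps is 2/2^n. Need 2^n ≥ 2/0.000005 = 400000.
2^18 = 262144 < 400000 ≤ 2^19 = 524288, so n = 19.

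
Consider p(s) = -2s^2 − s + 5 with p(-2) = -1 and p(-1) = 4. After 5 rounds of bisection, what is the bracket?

p(-1.5) = 2 > 0, so the root lies in [-2, -1.5]
p(-1.75) = 0.625 > 0, so the root lies in [-2, -1.75]
p(-1.875) = -0.15625 < 0, so the root lies in [-1.875, -1.75]
p(-1.8125) = 0.2422 > 0, so the root lies in [-1.875, -1.8125]
p(-1.84375) = 0.0449 > 0, so the root lies in [-1.875, -1.84375]

[-1.875, -1.84375]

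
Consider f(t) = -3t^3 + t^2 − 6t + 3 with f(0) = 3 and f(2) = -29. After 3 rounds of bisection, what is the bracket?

m = 1, f(m) = -5 (−); new bracket [0, 1]
m = 0.5, f(m) = -0.125 (−); new bracket [0, 0.5]
m = 0.25, f(m) = 1.515625 (+); new bracket [0.25, 0.5]

[0.25, 0.5]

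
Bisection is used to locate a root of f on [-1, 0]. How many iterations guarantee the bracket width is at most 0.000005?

18

Width after n steps is 1/2^n. Need 2^n ≥ 1/0.000005 = 200000.
2^17 = 131072 < 200000 ≤ 2^18 = 262144, so n = 18.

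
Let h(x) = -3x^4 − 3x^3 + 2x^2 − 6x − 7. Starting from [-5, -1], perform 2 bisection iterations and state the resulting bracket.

[-2, -1]

midpoint -3: h = -133 < 0 → [-3, -1]
midpoint -2: h = -11 < 0 → [-2, -1]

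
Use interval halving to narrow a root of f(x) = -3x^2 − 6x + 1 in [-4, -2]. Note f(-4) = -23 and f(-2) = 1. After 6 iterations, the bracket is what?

[-2.15625, -2.125]

f(-3) = -8 < 0, so the root lies in [-3, -2]
f(-2.5) = -2.75 < 0, so the root lies in [-2.5, -2]
f(-2.25) = -0.6875 < 0, so the root lies in [-2.25, -2]
f(-2.125) = 0.2031 > 0, so the root lies in [-2.25, -2.125]
f(-2.1875) = -0.2305 < 0, so the root lies in [-2.1875, -2.125]
f(-2.15625) = -0.0107 < 0, so the root lies in [-2.15625, -2.125]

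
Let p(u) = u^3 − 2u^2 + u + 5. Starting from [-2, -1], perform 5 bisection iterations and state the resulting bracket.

p(-1.5) = -4.375 < 0, so the root lies in [-1.5, -1]
p(-1.25) = -1.328125 < 0, so the root lies in [-1.25, -1]
p(-1.125) = -0.080078 < 0, so the root lies in [-1.125, -1]
p(-1.0625) = 0.4802 > 0, so the root lies in [-1.125, -1.0625]
p(-1.09375) = 0.2052 > 0, so the root lies in [-1.125, -1.09375]

[-1.125, -1.09375]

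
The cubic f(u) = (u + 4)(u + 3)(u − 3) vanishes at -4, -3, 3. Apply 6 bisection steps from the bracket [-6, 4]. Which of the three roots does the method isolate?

3

u = -1 gives f = -24, negative; keep [-1, 4]
u = 1.5 gives f = -37.125, negative; keep [1.5, 4]
u = 2.75 gives f = -9.703125, negative; keep [2.75, 4]
u = 3.375 gives f = 17.6309, positive; keep [2.75, 3.375]
u = 3.0625 gives f = 2.676, positive; keep [2.75, 3.0625]
u = 2.90625 gives f = -3.8241, negative; keep [2.90625, 3.0625]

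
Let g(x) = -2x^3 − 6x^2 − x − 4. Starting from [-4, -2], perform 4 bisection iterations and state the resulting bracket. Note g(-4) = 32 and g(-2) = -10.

x = -3 gives g = -1, negative; keep [-4, -3]
x = -3.5 gives g = 11.75, positive; keep [-3.5, -3]
x = -3.25 gives g = 4.53125, positive; keep [-3.25, -3]
x = -3.125 gives g = 1.5664, positive; keep [-3.125, -3]

[-3.125, -3]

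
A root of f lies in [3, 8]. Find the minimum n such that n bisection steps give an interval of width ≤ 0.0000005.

24

Width after n steps is 5/2^n. Need 2^n ≥ 5/0.0000005 = 10000000.
2^23 = 8388608 < 10000000 ≤ 2^24 = 16777216, so n = 24.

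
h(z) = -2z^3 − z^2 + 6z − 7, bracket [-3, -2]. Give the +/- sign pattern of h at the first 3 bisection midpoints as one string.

midpoint -2.5: h = 3 > 0 → [-2.5, -2]
midpoint -2.25: h = -2.78125 < 0 → [-2.5, -2.25]
midpoint -2.375: h = -0.097656 < 0 → [-2.5, -2.375]

+--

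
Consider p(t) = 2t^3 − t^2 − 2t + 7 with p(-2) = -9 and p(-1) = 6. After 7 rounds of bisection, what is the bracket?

[-1.5703125, -1.5625]

t = -1.5 gives p = 1, positive; keep [-2, -1.5]
t = -1.75 gives p = -3.28125, negative; keep [-1.75, -1.5]
t = -1.625 gives p = -0.972656, negative; keep [-1.625, -1.5]
t = -1.5625 gives p = 0.0542, positive; keep [-1.625, -1.5625]
t = -1.59375 gives p = -0.4489, negative; keep [-1.59375, -1.5625]
t = -1.578125 gives p = -0.1948, negative; keep [-1.578125, -1.5625]
t = -1.5703125 gives p = -0.0697, negative; keep [-1.5703125, -1.5625]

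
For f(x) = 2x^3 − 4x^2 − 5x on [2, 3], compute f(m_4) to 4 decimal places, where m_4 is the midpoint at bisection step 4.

m = 2.5, f(m) = -6.25 (−); new bracket [2.5, 3]
m = 2.75, f(m) = -2.40625 (−); new bracket [2.75, 3]
m = 2.875, f(m) = 0.089844 (+); new bracket [2.75, 2.875]
m = 2.8125, f(m) = -1.2085 (−); new bracket [2.8125, 2.875]

-1.2085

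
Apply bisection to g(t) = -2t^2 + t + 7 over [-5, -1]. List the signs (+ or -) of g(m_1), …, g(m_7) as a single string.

t = -3 gives g = -14, negative; keep [-3, -1]
t = -2 gives g = -3, negative; keep [-2, -1]
t = -1.5 gives g = 1, positive; keep [-2, -1.5]
t = -1.75 gives g = -0.875, negative; keep [-1.75, -1.5]
t = -1.625 gives g = 0.0938, positive; keep [-1.75, -1.625]
t = -1.6875 gives g = -0.3828, negative; keep [-1.6875, -1.625]
t = -1.65625 gives g = -0.1426, negative; keep [-1.65625, -1.625]

--+-+--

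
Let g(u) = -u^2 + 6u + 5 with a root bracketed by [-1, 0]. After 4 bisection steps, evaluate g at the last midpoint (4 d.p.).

0.4023

u = -0.5 gives g = 1.75, positive; keep [-1, -0.5]
u = -0.75 gives g = -0.0625, negative; keep [-0.75, -0.5]
u = -0.625 gives g = 0.859375, positive; keep [-0.75, -0.625]
u = -0.6875 gives g = 0.4023, positive; keep [-0.75, -0.6875]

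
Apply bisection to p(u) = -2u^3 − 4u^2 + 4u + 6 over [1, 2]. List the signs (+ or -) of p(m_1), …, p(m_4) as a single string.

p(1.5) = -3.75 < 0, so the root lies in [1, 1.5]
p(1.25) = 0.84375 > 0, so the root lies in [1.25, 1.5]
p(1.375) = -1.261719 < 0, so the root lies in [1.25, 1.375]
p(1.3125) = -0.1626 < 0, so the root lies in [1.25, 1.3125]

-+--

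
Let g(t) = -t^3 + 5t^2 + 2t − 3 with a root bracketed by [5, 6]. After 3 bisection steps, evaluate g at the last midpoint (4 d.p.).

t = 5.5 gives g = -7.125, negative; keep [5, 5.5]
t = 5.25 gives g = 0.609375, positive; keep [5.25, 5.5]
t = 5.375 gives g = -3.083984, negative; keep [5.25, 5.375]

-3.0840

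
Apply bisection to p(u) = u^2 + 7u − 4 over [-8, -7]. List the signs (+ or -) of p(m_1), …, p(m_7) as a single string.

midpoint -7.5: p = -0.25 < 0 → [-8, -7.5]
midpoint -7.75: p = 1.8125 > 0 → [-7.75, -7.5]
midpoint -7.625: p = 0.765625 > 0 → [-7.625, -7.5]
midpoint -7.5625: p = 0.2539 > 0 → [-7.5625, -7.5]
midpoint -7.53125: p = 0.001 > 0 → [-7.53125, -7.5]
midpoint -7.515625: p = -0.1248 < 0 → [-7.53125, -7.515625]
midpoint -7.5234375: p = -0.062 < 0 → [-7.53125, -7.5234375]

-++++--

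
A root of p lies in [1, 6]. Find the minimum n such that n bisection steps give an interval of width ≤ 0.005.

10

Width after n steps is 5/2^n. Need 2^n ≥ 5/0.005 = 1000.
2^9 = 512 < 1000 ≤ 2^10 = 1024, so n = 10.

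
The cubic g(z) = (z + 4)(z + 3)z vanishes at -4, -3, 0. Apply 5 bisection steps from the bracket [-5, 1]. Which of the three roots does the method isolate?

z = -2 gives g = -4, negative; keep [-2, 1]
z = -0.5 gives g = -4.375, negative; keep [-0.5, 1]
z = 0.25 gives g = 3.453125, positive; keep [-0.5, 0.25]
z = -0.125 gives g = -1.3926, negative; keep [-0.125, 0.25]
z = 0.0625 gives g = 0.7776, positive; keep [-0.125, 0.0625]

0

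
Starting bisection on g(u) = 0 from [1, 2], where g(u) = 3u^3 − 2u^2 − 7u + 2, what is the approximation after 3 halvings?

1.875

m = 1.5, g(m) = -2.875 (−); new bracket [1.5, 2]
m = 1.75, g(m) = -0.296875 (−); new bracket [1.75, 2]
m = 1.875, g(m) = 1.619141 (+); new bracket [1.75, 1.875]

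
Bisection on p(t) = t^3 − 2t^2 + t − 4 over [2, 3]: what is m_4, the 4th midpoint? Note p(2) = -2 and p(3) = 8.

2.3125

midpoint 2.5: p = 1.625 > 0 → [2, 2.5]
midpoint 2.25: p = -0.484375 < 0 → [2.25, 2.5]
midpoint 2.375: p = 0.490234 > 0 → [2.25, 2.375]
midpoint 2.3125: p = -0.0164 < 0 → [2.3125, 2.375]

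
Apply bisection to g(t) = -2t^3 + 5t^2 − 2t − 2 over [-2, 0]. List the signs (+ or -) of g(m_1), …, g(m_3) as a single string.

++-

g(-1) = 7 > 0, so the root lies in [-1, 0]
g(-0.5) = 0.5 > 0, so the root lies in [-0.5, 0]
g(-0.25) = -1.15625 < 0, so the root lies in [-0.5, -0.25]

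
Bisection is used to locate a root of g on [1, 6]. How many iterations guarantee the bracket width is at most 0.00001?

Width after n steps is 5/2^n. Need 2^n ≥ 5/0.00001 = 500000.
2^18 = 262144 < 500000 ≤ 2^19 = 524288, so n = 19.

19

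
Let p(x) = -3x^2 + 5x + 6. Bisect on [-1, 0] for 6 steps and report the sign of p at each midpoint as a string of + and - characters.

++--++

p(-0.5) = 2.75 > 0, so the root lies in [-1, -0.5]
p(-0.75) = 0.5625 > 0, so the root lies in [-1, -0.75]
p(-0.875) = -0.671875 < 0, so the root lies in [-0.875, -0.75]
p(-0.8125) = -0.043 < 0, so the root lies in [-0.8125, -0.75]
p(-0.78125) = 0.2627 > 0, so the root lies in [-0.8125, -0.78125]
p(-0.796875) = 0.1106 > 0, so the root lies in [-0.8125, -0.796875]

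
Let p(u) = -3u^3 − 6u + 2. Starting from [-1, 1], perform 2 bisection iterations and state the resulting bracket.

m = 0, p(m) = 2 (+); new bracket [0, 1]
m = 0.5, p(m) = -1.375 (−); new bracket [0, 0.5]

[0, 0.5]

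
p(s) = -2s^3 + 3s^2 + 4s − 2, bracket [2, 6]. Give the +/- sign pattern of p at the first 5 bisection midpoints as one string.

p(4) = -66 < 0, so the root lies in [2, 4]
p(3) = -17 < 0, so the root lies in [2, 3]
p(2.5) = -4.5 < 0, so the root lies in [2, 2.5]
p(2.25) = -0.5938 < 0, so the root lies in [2, 2.25]
p(2.125) = 0.8555 > 0, so the root lies in [2.125, 2.25]

----+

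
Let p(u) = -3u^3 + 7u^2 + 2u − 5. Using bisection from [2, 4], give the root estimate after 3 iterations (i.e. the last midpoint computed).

p(3) = -17 < 0, so the root lies in [2, 3]
p(2.5) = -3.125 < 0, so the root lies in [2, 2.5]
p(2.25) = 0.765625 > 0, so the root lies in [2.25, 2.5]

2.25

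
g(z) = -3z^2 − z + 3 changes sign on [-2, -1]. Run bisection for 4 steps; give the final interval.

midpoint -1.5: g = -2.25 < 0 → [-1.5, -1]
midpoint -1.25: g = -0.4375 < 0 → [-1.25, -1]
midpoint -1.125: g = 0.328125 > 0 → [-1.25, -1.125]
midpoint -1.1875: g = -0.043 < 0 → [-1.1875, -1.125]

[-1.1875, -1.125]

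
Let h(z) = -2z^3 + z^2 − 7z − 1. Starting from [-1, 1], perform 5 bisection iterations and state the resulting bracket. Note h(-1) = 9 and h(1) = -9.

[-0.1875, -0.125]

z = 0 gives h = -1, negative; keep [-1, 0]
z = -0.5 gives h = 3, positive; keep [-0.5, 0]
z = -0.25 gives h = 0.84375, positive; keep [-0.25, 0]
z = -0.125 gives h = -0.1055, negative; keep [-0.25, -0.125]
z = -0.1875 gives h = 0.3608, positive; keep [-0.1875, -0.125]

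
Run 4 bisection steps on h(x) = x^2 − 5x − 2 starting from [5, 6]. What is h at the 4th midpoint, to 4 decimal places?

midpoint 5.5: h = 0.75 > 0 → [5, 5.5]
midpoint 5.25: h = -0.6875 < 0 → [5.25, 5.5]
midpoint 5.375: h = 0.015625 > 0 → [5.25, 5.375]
midpoint 5.3125: h = -0.3398 < 0 → [5.3125, 5.375]

-0.3398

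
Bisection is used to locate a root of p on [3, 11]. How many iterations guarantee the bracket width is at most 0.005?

Width after n steps is 8/2^n. Need 2^n ≥ 8/0.005 = 1600.
2^10 = 1024 < 1600 ≤ 2^11 = 2048, so n = 11.

11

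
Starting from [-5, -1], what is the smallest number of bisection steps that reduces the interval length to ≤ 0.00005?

17

Width after n steps is 4/2^n. Need 2^n ≥ 4/0.00005 = 80000.
2^16 = 65536 < 80000 ≤ 2^17 = 131072, so n = 17.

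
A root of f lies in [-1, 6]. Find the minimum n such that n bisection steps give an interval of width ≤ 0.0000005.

24

Width after n steps is 7/2^n. Need 2^n ≥ 7/0.0000005 = 14000000.
2^23 = 8388608 < 14000000 ≤ 2^24 = 16777216, so n = 24.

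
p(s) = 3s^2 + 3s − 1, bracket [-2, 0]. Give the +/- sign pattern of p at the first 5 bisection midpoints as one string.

-+-++

p(-1) = -1 < 0, so the root lies in [-2, -1]
p(-1.5) = 1.25 > 0, so the root lies in [-1.5, -1]
p(-1.25) = -0.0625 < 0, so the root lies in [-1.5, -1.25]
p(-1.375) = 0.5469 > 0, so the root lies in [-1.375, -1.25]
p(-1.3125) = 0.2305 > 0, so the root lies in [-1.3125, -1.25]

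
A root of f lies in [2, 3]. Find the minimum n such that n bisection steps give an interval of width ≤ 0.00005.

Width after n steps is 1/2^n. Need 2^n ≥ 1/0.00005 = 20000.
2^14 = 16384 < 20000 ≤ 2^15 = 32768, so n = 15.

15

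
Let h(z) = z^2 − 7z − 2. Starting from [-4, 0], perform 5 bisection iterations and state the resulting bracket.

[-0.375, -0.25]

m = -2, h(m) = 16 (+); new bracket [-2, 0]
m = -1, h(m) = 6 (+); new bracket [-1, 0]
m = -0.5, h(m) = 1.75 (+); new bracket [-0.5, 0]
m = -0.25, h(m) = -0.1875 (−); new bracket [-0.5, -0.25]
m = -0.375, h(m) = 0.7656 (+); new bracket [-0.375, -0.25]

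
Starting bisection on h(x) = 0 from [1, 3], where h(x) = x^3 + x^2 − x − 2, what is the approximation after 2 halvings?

h(2) = 8 > 0, so the root lies in [1, 2]
h(1.5) = 2.125 > 0, so the root lies in [1, 1.5]

1.5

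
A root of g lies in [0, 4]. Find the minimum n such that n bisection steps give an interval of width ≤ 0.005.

Width after n steps is 4/2^n. Need 2^n ≥ 4/0.005 = 800.
2^9 = 512 < 800 ≤ 2^10 = 1024, so n = 10.

10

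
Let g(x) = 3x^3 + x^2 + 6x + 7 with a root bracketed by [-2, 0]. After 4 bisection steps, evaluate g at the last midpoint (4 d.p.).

g(-1) = -1 < 0, so the root lies in [-1, 0]
g(-0.5) = 3.875 > 0, so the root lies in [-1, -0.5]
g(-0.75) = 1.796875 > 0, so the root lies in [-1, -0.75]
g(-0.875) = 0.5059 > 0, so the root lies in [-1, -0.875]

0.5059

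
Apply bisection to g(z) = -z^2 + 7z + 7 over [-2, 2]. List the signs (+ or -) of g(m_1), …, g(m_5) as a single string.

g(0) = 7 > 0, so the root lies in [-2, 0]
g(-1) = -1 < 0, so the root lies in [-1, 0]
g(-0.5) = 3.25 > 0, so the root lies in [-1, -0.5]
g(-0.75) = 1.1875 > 0, so the root lies in [-1, -0.75]
g(-0.875) = 0.1094 > 0, so the root lies in [-1, -0.875]

+-+++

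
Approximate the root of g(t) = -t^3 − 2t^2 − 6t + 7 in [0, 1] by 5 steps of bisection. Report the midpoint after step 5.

m = 0.5, g(m) = 3.375 (+); new bracket [0.5, 1]
m = 0.75, g(m) = 0.953125 (+); new bracket [0.75, 1]
m = 0.875, g(m) = -0.451172 (−); new bracket [0.75, 0.875]
m = 0.8125, g(m) = 0.2683 (+); new bracket [0.8125, 0.875]
m = 0.84375, g(m) = -0.087 (−); new bracket [0.8125, 0.84375]

0.84375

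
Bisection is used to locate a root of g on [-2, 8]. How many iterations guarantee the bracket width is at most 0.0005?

Width after n steps is 10/2^n. Need 2^n ≥ 10/0.0005 = 20000.
2^14 = 16384 < 20000 ≤ 2^15 = 32768, so n = 15.

15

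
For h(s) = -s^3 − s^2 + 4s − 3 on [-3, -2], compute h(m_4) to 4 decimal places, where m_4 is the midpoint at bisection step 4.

s = -2.5 gives h = -3.625, negative; keep [-3, -2.5]
s = -2.75 gives h = -0.765625, negative; keep [-3, -2.75]
s = -2.875 gives h = 0.998047, positive; keep [-2.875, -2.75]
s = -2.8125 gives h = 0.0872, positive; keep [-2.8125, -2.75]

0.0872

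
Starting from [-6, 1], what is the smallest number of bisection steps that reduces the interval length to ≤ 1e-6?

Width after n steps is 7/2^n. Need 2^n ≥ 7/1e-6 = 7000000.
2^22 = 4194304 < 7000000 ≤ 2^23 = 8388608, so n = 23.

23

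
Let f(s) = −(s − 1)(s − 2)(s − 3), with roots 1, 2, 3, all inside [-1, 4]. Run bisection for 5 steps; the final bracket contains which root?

midpoint 1.5: f = -0.375 < 0 → [-1, 1.5]
midpoint 0.25: f = 3.609375 > 0 → [0.25, 1.5]
midpoint 0.875: f = 0.298828 > 0 → [0.875, 1.5]
midpoint 1.1875: f = -0.2761 < 0 → [0.875, 1.1875]
midpoint 1.03125: f = -0.0596 < 0 → [0.875, 1.03125]

1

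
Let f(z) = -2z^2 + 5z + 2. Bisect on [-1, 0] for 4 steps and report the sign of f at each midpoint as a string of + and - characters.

-+-+

f(-0.5) = -1 < 0, so the root lies in [-0.5, 0]
f(-0.25) = 0.625 > 0, so the root lies in [-0.5, -0.25]
f(-0.375) = -0.15625 < 0, so the root lies in [-0.375, -0.25]
f(-0.3125) = 0.2422 > 0, so the root lies in [-0.375, -0.3125]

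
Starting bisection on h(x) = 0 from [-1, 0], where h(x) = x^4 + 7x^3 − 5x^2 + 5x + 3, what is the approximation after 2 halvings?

x = -0.5 gives h = -1.5625, negative; keep [-0.5, 0]
x = -0.25 gives h = 1.332031, positive; keep [-0.5, -0.25]

-0.25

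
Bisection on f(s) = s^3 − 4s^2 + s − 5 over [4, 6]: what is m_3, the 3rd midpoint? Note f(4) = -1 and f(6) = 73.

midpoint 5: f = 25 > 0 → [4, 5]
midpoint 4.5: f = 9.625 > 0 → [4, 4.5]
midpoint 4.25: f = 3.765625 > 0 → [4, 4.25]

4.25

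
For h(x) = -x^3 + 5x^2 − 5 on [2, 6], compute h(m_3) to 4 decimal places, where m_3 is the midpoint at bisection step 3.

midpoint 4: h = 11 > 0 → [4, 6]
midpoint 5: h = -5 < 0 → [4, 5]
midpoint 4.5: h = 5.125 > 0 → [4.5, 5]

5.1250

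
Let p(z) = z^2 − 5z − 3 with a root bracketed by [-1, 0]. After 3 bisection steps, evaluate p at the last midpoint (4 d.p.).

z = -0.5 gives p = -0.25, negative; keep [-1, -0.5]
z = -0.75 gives p = 1.3125, positive; keep [-0.75, -0.5]
z = -0.625 gives p = 0.515625, positive; keep [-0.625, -0.5]

0.5156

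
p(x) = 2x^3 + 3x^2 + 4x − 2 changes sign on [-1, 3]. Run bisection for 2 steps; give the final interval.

[0, 1]

m = 1, p(m) = 7 (+); new bracket [-1, 1]
m = 0, p(m) = -2 (−); new bracket [0, 1]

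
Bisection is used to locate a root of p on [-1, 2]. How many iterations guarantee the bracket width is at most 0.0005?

13

Width after n steps is 3/2^n. Need 2^n ≥ 3/0.0005 = 6000.
2^12 = 4096 < 6000 ≤ 2^13 = 8192, so n = 13.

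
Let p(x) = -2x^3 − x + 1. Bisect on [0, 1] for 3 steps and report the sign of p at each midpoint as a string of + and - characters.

+--

midpoint 0.5: p = 0.25 > 0 → [0.5, 1]
midpoint 0.75: p = -0.59375 < 0 → [0.5, 0.75]
midpoint 0.625: p = -0.113281 < 0 → [0.5, 0.625]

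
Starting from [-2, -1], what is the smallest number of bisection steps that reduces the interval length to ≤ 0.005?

8

Width after n steps is 1/2^n. Need 2^n ≥ 1/0.005 = 200.
2^7 = 128 < 200 ≤ 2^8 = 256, so n = 8.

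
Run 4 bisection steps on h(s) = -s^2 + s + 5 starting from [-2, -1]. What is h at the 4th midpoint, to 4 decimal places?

-0.0977

s = -1.5 gives h = 1.25, positive; keep [-2, -1.5]
s = -1.75 gives h = 0.1875, positive; keep [-2, -1.75]
s = -1.875 gives h = -0.390625, negative; keep [-1.875, -1.75]
s = -1.8125 gives h = -0.0977, negative; keep [-1.8125, -1.75]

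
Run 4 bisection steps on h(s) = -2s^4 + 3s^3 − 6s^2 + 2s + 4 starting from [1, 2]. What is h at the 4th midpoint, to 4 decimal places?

0.4011

midpoint 1.5: h = -6.5 < 0 → [1, 1.5]
midpoint 1.25: h = -1.898438 < 0 → [1, 1.25]
midpoint 1.125: h = -0.275879 < 0 → [1, 1.125]
midpoint 1.0625: h = 0.4011 > 0 → [1.0625, 1.125]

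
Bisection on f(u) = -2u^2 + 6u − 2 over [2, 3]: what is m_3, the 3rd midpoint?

u = 2.5 gives f = 0.5, positive; keep [2.5, 3]
u = 2.75 gives f = -0.625, negative; keep [2.5, 2.75]
u = 2.625 gives f = -0.03125, negative; keep [2.5, 2.625]

2.625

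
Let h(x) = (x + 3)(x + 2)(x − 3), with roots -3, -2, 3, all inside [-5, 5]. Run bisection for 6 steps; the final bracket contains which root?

3

m = 0, h(m) = -18 (−); new bracket [0, 5]
m = 2.5, h(m) = -12.375 (−); new bracket [2.5, 5]
m = 3.75, h(m) = 29.109375 (+); new bracket [2.5, 3.75]
m = 3.125, h(m) = 3.9238 (+); new bracket [2.5, 3.125]
m = 2.8125, h(m) = -5.2449 (−); new bracket [2.8125, 3.125]
m = 2.96875, h(m) = -0.9268 (−); new bracket [2.96875, 3.125]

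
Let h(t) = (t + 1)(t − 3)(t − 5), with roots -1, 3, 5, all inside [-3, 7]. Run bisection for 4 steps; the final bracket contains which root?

-1

t = 2 gives h = 9, positive; keep [-3, 2]
t = -0.5 gives h = 9.625, positive; keep [-3, -0.5]
t = -1.75 gives h = -24.046875, negative; keep [-1.75, -0.5]
t = -1.125 gives h = -3.1582, negative; keep [-1.125, -0.5]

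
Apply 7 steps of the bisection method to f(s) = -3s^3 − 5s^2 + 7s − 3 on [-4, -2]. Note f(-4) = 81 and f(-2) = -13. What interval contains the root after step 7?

[-2.6875, -2.671875]

midpoint -3: f = 12 > 0 → [-3, -2]
midpoint -2.5: f = -4.875 < 0 → [-3, -2.5]
midpoint -2.75: f = 2.328125 > 0 → [-2.75, -2.5]
midpoint -2.625: f = -1.5645 < 0 → [-2.75, -2.625]
midpoint -2.6875: f = 0.3069 > 0 → [-2.6875, -2.625]
midpoint -2.65625: f = -0.6472 < 0 → [-2.6875, -2.65625]
midpoint -2.671875: f = -0.1748 < 0 → [-2.6875, -2.671875]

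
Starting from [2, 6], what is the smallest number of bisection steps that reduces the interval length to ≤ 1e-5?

19

Width after n steps is 4/2^n. Need 2^n ≥ 4/1e-5 = 400000.
2^18 = 262144 < 400000 ≤ 2^19 = 524288, so n = 19.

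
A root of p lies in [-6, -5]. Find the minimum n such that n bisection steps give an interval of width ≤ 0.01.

7

Width after n steps is 1/2^n. Need 2^n ≥ 1/0.01 = 100.
2^6 = 64 < 100 ≤ 2^7 = 128, so n = 7.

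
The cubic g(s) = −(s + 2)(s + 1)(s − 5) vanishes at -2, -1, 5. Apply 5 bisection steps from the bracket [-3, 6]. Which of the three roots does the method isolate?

g(1.5) = 30.625 > 0, so the root lies in [1.5, 6]
g(3.75) = 34.140625 > 0, so the root lies in [3.75, 6]
g(4.875) = 5.048828 > 0, so the root lies in [4.875, 6]
g(5.4375) = -20.947 < 0, so the root lies in [4.875, 5.4375]
g(5.15625) = -6.8837 < 0, so the root lies in [4.875, 5.15625]

5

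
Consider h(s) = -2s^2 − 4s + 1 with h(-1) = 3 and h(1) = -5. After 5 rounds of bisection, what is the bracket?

midpoint 0: h = 1 > 0 → [0, 1]
midpoint 0.5: h = -1.5 < 0 → [0, 0.5]
midpoint 0.25: h = -0.125 < 0 → [0, 0.25]
midpoint 0.125: h = 0.4688 > 0 → [0.125, 0.25]
midpoint 0.1875: h = 0.1797 > 0 → [0.1875, 0.25]

[0.1875, 0.25]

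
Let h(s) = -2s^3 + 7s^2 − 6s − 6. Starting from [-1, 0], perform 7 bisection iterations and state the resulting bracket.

[-0.5703125, -0.5625]

midpoint -0.5: h = -1 < 0 → [-1, -0.5]
midpoint -0.75: h = 3.28125 > 0 → [-0.75, -0.5]
midpoint -0.625: h = 0.972656 > 0 → [-0.625, -0.5]
midpoint -0.5625: h = -0.0542 < 0 → [-0.625, -0.5625]
midpoint -0.59375: h = 0.4489 > 0 → [-0.59375, -0.5625]
midpoint -0.578125: h = 0.1948 > 0 → [-0.578125, -0.5625]
midpoint -0.5703125: h = 0.0697 > 0 → [-0.5703125, -0.5625]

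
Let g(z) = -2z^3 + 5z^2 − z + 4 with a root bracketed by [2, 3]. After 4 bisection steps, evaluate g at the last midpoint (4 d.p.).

z = 2.5 gives g = 1.5, positive; keep [2.5, 3]
z = 2.75 gives g = -2.53125, negative; keep [2.5, 2.75]
z = 2.625 gives g = -0.347656, negative; keep [2.5, 2.625]
z = 2.5625 gives g = 0.6167, positive; keep [2.5625, 2.625]

0.6167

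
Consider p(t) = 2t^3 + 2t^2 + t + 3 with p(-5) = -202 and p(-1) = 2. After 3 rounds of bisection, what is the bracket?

midpoint -3: p = -36 < 0 → [-3, -1]
midpoint -2: p = -7 < 0 → [-2, -1]
midpoint -1.5: p = -0.75 < 0 → [-1.5, -1]

[-1.5, -1]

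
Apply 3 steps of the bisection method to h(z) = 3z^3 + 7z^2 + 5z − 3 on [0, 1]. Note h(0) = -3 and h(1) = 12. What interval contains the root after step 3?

[0.25, 0.375]

m = 0.5, h(m) = 1.625 (+); new bracket [0, 0.5]
m = 0.25, h(m) = -1.265625 (−); new bracket [0.25, 0.5]
m = 0.375, h(m) = 0.017578 (+); new bracket [0.25, 0.375]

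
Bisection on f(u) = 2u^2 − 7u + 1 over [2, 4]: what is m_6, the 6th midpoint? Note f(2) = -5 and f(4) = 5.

3.34375

m = 3, f(m) = -2 (−); new bracket [3, 4]
m = 3.5, f(m) = 1 (+); new bracket [3, 3.5]
m = 3.25, f(m) = -0.625 (−); new bracket [3.25, 3.5]
m = 3.375, f(m) = 0.1562 (+); new bracket [3.25, 3.375]
m = 3.3125, f(m) = -0.2422 (−); new bracket [3.3125, 3.375]
m = 3.34375, f(m) = -0.0449 (−); new bracket [3.34375, 3.375]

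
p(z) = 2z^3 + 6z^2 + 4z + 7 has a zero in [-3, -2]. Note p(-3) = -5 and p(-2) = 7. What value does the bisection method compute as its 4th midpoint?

-2.6875

z = -2.5 gives p = 3.25, positive; keep [-3, -2.5]
z = -2.75 gives p = -0.21875, negative; keep [-2.75, -2.5]
z = -2.625 gives p = 1.667969, positive; keep [-2.75, -2.625]
z = -2.6875 gives p = 0.7642, positive; keep [-2.75, -2.6875]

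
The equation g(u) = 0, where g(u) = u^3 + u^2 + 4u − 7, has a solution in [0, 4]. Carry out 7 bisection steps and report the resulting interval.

[1.09375, 1.125]

m = 2, g(m) = 13 (+); new bracket [0, 2]
m = 1, g(m) = -1 (−); new bracket [1, 2]
m = 1.5, g(m) = 4.625 (+); new bracket [1, 1.5]
m = 1.25, g(m) = 1.5156 (+); new bracket [1, 1.25]
m = 1.125, g(m) = 0.1895 (+); new bracket [1, 1.125]
m = 1.0625, g(m) = -0.4216 (−); new bracket [1.0625, 1.125]
m = 1.09375, g(m) = -0.1203 (−); new bracket [1.09375, 1.125]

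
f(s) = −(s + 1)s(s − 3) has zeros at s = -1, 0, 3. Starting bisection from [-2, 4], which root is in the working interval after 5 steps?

3

s = 1 gives f = 4, positive; keep [1, 4]
s = 2.5 gives f = 4.375, positive; keep [2.5, 4]
s = 3.25 gives f = -3.453125, negative; keep [2.5, 3.25]
s = 2.875 gives f = 1.3926, positive; keep [2.875, 3.25]
s = 3.0625 gives f = -0.7776, negative; keep [2.875, 3.0625]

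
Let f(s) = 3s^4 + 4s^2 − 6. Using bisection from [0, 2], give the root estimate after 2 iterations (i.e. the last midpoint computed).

midpoint 1: f = 1 > 0 → [0, 1]
midpoint 0.5: f = -4.8125 < 0 → [0.5, 1]

0.5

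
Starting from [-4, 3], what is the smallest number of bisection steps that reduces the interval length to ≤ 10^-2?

10

Width after n steps is 7/2^n. Need 2^n ≥ 7/10^-2 = 700.
2^9 = 512 < 700 ≤ 2^10 = 1024, so n = 10.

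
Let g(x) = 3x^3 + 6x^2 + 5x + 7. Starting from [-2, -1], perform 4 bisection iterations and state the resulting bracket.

[-1.8125, -1.75]

m = -1.5, g(m) = 2.875 (+); new bracket [-2, -1.5]
m = -1.75, g(m) = 0.546875 (+); new bracket [-2, -1.75]
m = -1.875, g(m) = -1.056641 (−); new bracket [-1.875, -1.75]
m = -1.8125, g(m) = -0.2146 (−); new bracket [-1.8125, -1.75]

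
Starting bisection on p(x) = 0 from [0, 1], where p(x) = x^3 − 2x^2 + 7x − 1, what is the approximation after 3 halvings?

m = 0.5, p(m) = 2.125 (+); new bracket [0, 0.5]
m = 0.25, p(m) = 0.640625 (+); new bracket [0, 0.25]
m = 0.125, p(m) = -0.154297 (−); new bracket [0.125, 0.25]

0.125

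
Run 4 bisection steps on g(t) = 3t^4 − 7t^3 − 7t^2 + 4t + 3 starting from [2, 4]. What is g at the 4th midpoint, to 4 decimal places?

g(3) = 6 > 0, so the root lies in [2, 3]
g(2.5) = -22.9375 < 0, so the root lies in [2.5, 3]
g(2.75) = -12.941406 < 0, so the root lies in [2.75, 3]
g(2.875) = -4.7434 < 0, so the root lies in [2.875, 3]

-4.7434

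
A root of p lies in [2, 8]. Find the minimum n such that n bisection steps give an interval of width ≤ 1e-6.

23

Width after n steps is 6/2^n. Need 2^n ≥ 6/1e-6 = 6000000.
2^22 = 4194304 < 6000000 ≤ 2^23 = 8388608, so n = 23.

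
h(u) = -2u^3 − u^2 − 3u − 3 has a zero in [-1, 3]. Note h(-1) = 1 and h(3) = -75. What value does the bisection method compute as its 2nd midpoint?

h(1) = -9 < 0, so the root lies in [-1, 1]
h(0) = -3 < 0, so the root lies in [-1, 0]

0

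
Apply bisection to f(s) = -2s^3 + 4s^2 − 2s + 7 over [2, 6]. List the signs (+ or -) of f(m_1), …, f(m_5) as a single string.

m = 4, f(m) = -65 (−); new bracket [2, 4]
m = 3, f(m) = -17 (−); new bracket [2, 3]
m = 2.5, f(m) = -4.25 (−); new bracket [2, 2.5]
m = 2.25, f(m) = -0.0312 (−); new bracket [2, 2.25]
m = 2.125, f(m) = 1.6211 (+); new bracket [2.125, 2.25]

----+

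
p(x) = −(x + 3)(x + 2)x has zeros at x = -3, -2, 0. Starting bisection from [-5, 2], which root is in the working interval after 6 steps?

x = -1.5 gives p = 1.125, positive; keep [-1.5, 2]
x = 0.25 gives p = -1.828125, negative; keep [-1.5, 0.25]
x = -0.625 gives p = 2.041016, positive; keep [-0.625, 0.25]
x = -0.1875 gives p = 0.9558, positive; keep [-0.1875, 0.25]
x = 0.03125 gives p = -0.1924, negative; keep [-0.1875, 0.03125]
x = -0.078125 gives p = 0.4387, positive; keep [-0.078125, 0.03125]

0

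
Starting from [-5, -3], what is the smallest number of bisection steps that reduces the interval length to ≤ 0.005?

9

Width after n steps is 2/2^n. Need 2^n ≥ 2/0.005 = 400.
2^8 = 256 < 400 ≤ 2^9 = 512, so n = 9.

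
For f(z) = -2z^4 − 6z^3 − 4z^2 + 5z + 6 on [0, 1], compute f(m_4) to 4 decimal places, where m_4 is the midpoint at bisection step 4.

0.6831

m = 0.5, f(m) = 6.625 (+); new bracket [0.5, 1]
m = 0.75, f(m) = 4.335938 (+); new bracket [0.75, 1]
m = 0.875, f(m) = 2.120605 (+); new bracket [0.875, 1]
m = 0.9375, f(m) = 0.6831 (+); new bracket [0.9375, 1]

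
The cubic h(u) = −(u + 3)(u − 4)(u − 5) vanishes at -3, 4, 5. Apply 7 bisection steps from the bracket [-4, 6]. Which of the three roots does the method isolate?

m = 1, h(m) = -48 (−); new bracket [-4, 1]
m = -1.5, h(m) = -53.625 (−); new bracket [-4, -1.5]
m = -2.75, h(m) = -13.078125 (−); new bracket [-4, -2.75]
m = -3.375, h(m) = 23.1621 (+); new bracket [-3.375, -2.75]
m = -3.0625, h(m) = 3.5588 (+); new bracket [-3.0625, -2.75]
m = -2.90625, h(m) = -5.119 (−); new bracket [-3.0625, -2.90625]
m = -2.984375, h(m) = -0.8713 (−); new bracket [-3.0625, -2.984375]

-3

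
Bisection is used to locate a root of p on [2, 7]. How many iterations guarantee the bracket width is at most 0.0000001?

26

Width after n steps is 5/2^n. Need 2^n ≥ 5/0.0000001 = 50000000.
2^25 = 33554432 < 50000000 ≤ 2^26 = 67108864, so n = 26.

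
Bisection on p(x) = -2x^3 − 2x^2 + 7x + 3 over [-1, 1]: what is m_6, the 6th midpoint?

-0.40625

x = 0 gives p = 3, positive; keep [-1, 0]
x = -0.5 gives p = -0.75, negative; keep [-0.5, 0]
x = -0.25 gives p = 1.15625, positive; keep [-0.5, -0.25]
x = -0.375 gives p = 0.1992, positive; keep [-0.5, -0.375]
x = -0.4375 gives p = -0.2778, negative; keep [-0.4375, -0.375]
x = -0.40625 gives p = -0.0397, negative; keep [-0.40625, -0.375]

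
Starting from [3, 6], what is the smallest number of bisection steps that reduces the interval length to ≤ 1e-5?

Width after n steps is 3/2^n. Need 2^n ≥ 3/1e-5 = 300000.
2^18 = 262144 < 300000 ≤ 2^19 = 524288, so n = 19.

19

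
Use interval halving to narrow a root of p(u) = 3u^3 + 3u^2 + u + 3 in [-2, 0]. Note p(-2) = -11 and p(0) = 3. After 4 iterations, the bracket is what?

midpoint -1: p = 2 > 0 → [-2, -1]
midpoint -1.5: p = -1.875 < 0 → [-1.5, -1]
midpoint -1.25: p = 0.578125 > 0 → [-1.5, -1.25]
midpoint -1.375: p = -0.502 < 0 → [-1.375, -1.25]

[-1.375, -1.25]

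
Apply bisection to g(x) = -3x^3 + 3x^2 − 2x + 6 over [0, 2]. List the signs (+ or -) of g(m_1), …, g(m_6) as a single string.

+-++++

m = 1, g(m) = 4 (+); new bracket [1, 2]
m = 1.5, g(m) = -0.375 (−); new bracket [1, 1.5]
m = 1.25, g(m) = 2.328125 (+); new bracket [1.25, 1.5]
m = 1.375, g(m) = 1.123 (+); new bracket [1.375, 1.5]
m = 1.4375, g(m) = 0.4128 (+); new bracket [1.4375, 1.5]
m = 1.46875, g(m) = 0.0289 (+); new bracket [1.46875, 1.5]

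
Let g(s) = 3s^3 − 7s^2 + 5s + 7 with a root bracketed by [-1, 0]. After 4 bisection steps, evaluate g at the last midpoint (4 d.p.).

-0.7209

midpoint -0.5: g = 2.375 > 0 → [-1, -0.5]
midpoint -0.75: g = -1.953125 < 0 → [-0.75, -0.5]
midpoint -0.625: g = 0.408203 > 0 → [-0.75, -0.625]
midpoint -0.6875: g = -0.7209 < 0 → [-0.6875, -0.625]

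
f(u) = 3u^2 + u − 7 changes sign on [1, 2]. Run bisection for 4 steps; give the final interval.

[1.3125, 1.375]

midpoint 1.5: f = 1.25 > 0 → [1, 1.5]
midpoint 1.25: f = -1.0625 < 0 → [1.25, 1.5]
midpoint 1.375: f = 0.046875 > 0 → [1.25, 1.375]
midpoint 1.3125: f = -0.5195 < 0 → [1.3125, 1.375]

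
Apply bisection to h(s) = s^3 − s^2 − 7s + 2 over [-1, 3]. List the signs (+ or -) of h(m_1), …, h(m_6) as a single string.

midpoint 1: h = -5 < 0 → [-1, 1]
midpoint 0: h = 2 > 0 → [0, 1]
midpoint 0.5: h = -1.625 < 0 → [0, 0.5]
midpoint 0.25: h = 0.2031 > 0 → [0.25, 0.5]
midpoint 0.375: h = -0.7129 < 0 → [0.25, 0.375]
midpoint 0.3125: h = -0.2546 < 0 → [0.25, 0.3125]

-+-+--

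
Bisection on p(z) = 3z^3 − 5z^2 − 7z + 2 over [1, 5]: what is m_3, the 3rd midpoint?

midpoint 3: p = 17 > 0 → [1, 3]
midpoint 2: p = -8 < 0 → [2, 3]
midpoint 2.5: p = 0.125 > 0 → [2, 2.5]

2.5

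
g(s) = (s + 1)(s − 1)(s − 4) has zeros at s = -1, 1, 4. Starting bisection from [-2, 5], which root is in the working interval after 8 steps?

s = 1.5 gives g = -3.125, negative; keep [1.5, 5]
s = 3.25 gives g = -7.171875, negative; keep [3.25, 5]
s = 4.125 gives g = 2.001953, positive; keep [3.25, 4.125]
s = 3.6875 gives g = -3.9368, negative; keep [3.6875, 4.125]
s = 3.90625 gives g = -1.3368, negative; keep [3.90625, 4.125]
s = 4.015625 gives g = 0.2363, positive; keep [3.90625, 4.015625]
s = 3.9609375 gives g = -0.5738, negative; keep [3.9609375, 4.015625]
s = 3.98828125 gives g = -0.1747, negative; keep [3.98828125, 4.015625]

4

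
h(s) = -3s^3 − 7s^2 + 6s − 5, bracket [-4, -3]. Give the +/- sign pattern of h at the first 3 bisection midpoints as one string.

s = -3.5 gives h = 16.875, positive; keep [-3.5, -3]
s = -3.25 gives h = 4.546875, positive; keep [-3.25, -3]
s = -3.125 gives h = -0.556641, negative; keep [-3.25, -3.125]

++-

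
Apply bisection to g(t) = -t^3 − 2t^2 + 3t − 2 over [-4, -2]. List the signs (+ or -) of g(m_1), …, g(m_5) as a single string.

-++-+

m = -3, g(m) = -2 (−); new bracket [-4, -3]
m = -3.5, g(m) = 5.875 (+); new bracket [-3.5, -3]
m = -3.25, g(m) = 1.453125 (+); new bracket [-3.25, -3]
m = -3.125, g(m) = -0.3887 (−); new bracket [-3.25, -3.125]
m = -3.1875, g(m) = 0.5027 (+); new bracket [-3.1875, -3.125]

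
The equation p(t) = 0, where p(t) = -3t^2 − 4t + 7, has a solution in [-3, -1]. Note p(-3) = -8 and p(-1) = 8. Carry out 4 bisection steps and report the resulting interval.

[-2.375, -2.25]

t = -2 gives p = 3, positive; keep [-3, -2]
t = -2.5 gives p = -1.75, negative; keep [-2.5, -2]
t = -2.25 gives p = 0.8125, positive; keep [-2.5, -2.25]
t = -2.375 gives p = -0.4219, negative; keep [-2.375, -2.25]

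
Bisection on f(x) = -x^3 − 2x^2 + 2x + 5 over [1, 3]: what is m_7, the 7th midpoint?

midpoint 2: f = -7 < 0 → [1, 2]
midpoint 1.5: f = 0.125 > 0 → [1.5, 2]
midpoint 1.75: f = -2.984375 < 0 → [1.5, 1.75]
midpoint 1.625: f = -1.3223 < 0 → [1.5, 1.625]
midpoint 1.5625: f = -0.5725 < 0 → [1.5, 1.5625]
midpoint 1.53125: f = -0.2173 < 0 → [1.5, 1.53125]
midpoint 1.515625: f = -0.0446 < 0 → [1.5, 1.515625]

1.515625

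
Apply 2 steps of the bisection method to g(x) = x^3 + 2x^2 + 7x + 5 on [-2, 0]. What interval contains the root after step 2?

[-1, -0.5]

g(-1) = -1 < 0, so the root lies in [-1, 0]
g(-0.5) = 1.875 > 0, so the root lies in [-1, -0.5]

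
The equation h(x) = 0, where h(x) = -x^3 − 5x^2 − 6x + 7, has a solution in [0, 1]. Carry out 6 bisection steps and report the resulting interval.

[0.6875, 0.703125]

h(0.5) = 2.625 > 0, so the root lies in [0.5, 1]
h(0.75) = -0.734375 < 0, so the root lies in [0.5, 0.75]
h(0.625) = 1.052734 > 0, so the root lies in [0.625, 0.75]
h(0.6875) = 0.1868 > 0, so the root lies in [0.6875, 0.75]
h(0.71875) = -0.2668 < 0, so the root lies in [0.6875, 0.71875]
h(0.703125) = -0.0383 < 0, so the root lies in [0.6875, 0.703125]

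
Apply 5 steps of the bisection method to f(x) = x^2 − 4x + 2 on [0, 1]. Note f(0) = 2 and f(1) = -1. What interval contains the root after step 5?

[0.5625, 0.59375]

midpoint 0.5: f = 0.25 > 0 → [0.5, 1]
midpoint 0.75: f = -0.4375 < 0 → [0.5, 0.75]
midpoint 0.625: f = -0.109375 < 0 → [0.5, 0.625]
midpoint 0.5625: f = 0.0664 > 0 → [0.5625, 0.625]
midpoint 0.59375: f = -0.0225 < 0 → [0.5625, 0.59375]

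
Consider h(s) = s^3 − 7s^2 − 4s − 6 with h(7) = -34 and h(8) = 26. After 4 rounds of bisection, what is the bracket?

[7.625, 7.6875]

h(7.5) = -7.875 < 0, so the root lies in [7.5, 8]
h(7.75) = 8.046875 > 0, so the root lies in [7.5, 7.75]
h(7.625) = -0.162109 < 0, so the root lies in [7.625, 7.75]
h(7.6875) = 3.8796 > 0, so the root lies in [7.625, 7.6875]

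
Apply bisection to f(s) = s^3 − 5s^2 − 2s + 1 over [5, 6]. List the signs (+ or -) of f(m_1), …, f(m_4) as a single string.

+-+-

s = 5.5 gives f = 5.125, positive; keep [5, 5.5]
s = 5.25 gives f = -2.609375, negative; keep [5.25, 5.5]
s = 5.375 gives f = 1.083984, positive; keep [5.25, 5.375]
s = 5.3125 gives f = -0.8054, negative; keep [5.3125, 5.375]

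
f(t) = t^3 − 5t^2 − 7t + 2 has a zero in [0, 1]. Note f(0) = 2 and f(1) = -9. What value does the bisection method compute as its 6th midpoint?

0.234375

m = 0.5, f(m) = -2.625 (−); new bracket [0, 0.5]
m = 0.25, f(m) = -0.046875 (−); new bracket [0, 0.25]
m = 0.125, f(m) = 1.048828 (+); new bracket [0.125, 0.25]
m = 0.1875, f(m) = 0.5183 (+); new bracket [0.1875, 0.25]
m = 0.21875, f(m) = 0.24 (+); new bracket [0.21875, 0.25]
m = 0.234375, f(m) = 0.0976 (+); new bracket [0.234375, 0.25]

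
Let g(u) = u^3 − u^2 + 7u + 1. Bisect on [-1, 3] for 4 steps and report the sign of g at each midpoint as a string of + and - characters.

midpoint 1: g = 8 > 0 → [-1, 1]
midpoint 0: g = 1 > 0 → [-1, 0]
midpoint -0.5: g = -2.875 < 0 → [-0.5, 0]
midpoint -0.25: g = -0.8281 < 0 → [-0.25, 0]

++--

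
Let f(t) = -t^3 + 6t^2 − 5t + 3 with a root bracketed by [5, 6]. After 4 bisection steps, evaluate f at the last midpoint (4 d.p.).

-1.0730

t = 5.5 gives f = -9.375, negative; keep [5, 5.5]
t = 5.25 gives f = -2.578125, negative; keep [5, 5.25]
t = 5.125 gives f = 0.357422, positive; keep [5.125, 5.25]
t = 5.1875 gives f = -1.073, negative; keep [5.125, 5.1875]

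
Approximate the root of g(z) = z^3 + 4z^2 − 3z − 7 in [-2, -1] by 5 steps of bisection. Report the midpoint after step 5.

-1.09375

midpoint -1.5: g = 3.125 > 0 → [-1.5, -1]
midpoint -1.25: g = 1.046875 > 0 → [-1.25, -1]
midpoint -1.125: g = 0.013672 > 0 → [-1.125, -1]
midpoint -1.0625: g = -0.4963 < 0 → [-1.125, -1.0625]
midpoint -1.09375: g = -0.242 < 0 → [-1.125, -1.09375]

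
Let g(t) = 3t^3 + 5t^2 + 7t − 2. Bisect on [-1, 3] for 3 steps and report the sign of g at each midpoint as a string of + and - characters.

+-+

t = 1 gives g = 13, positive; keep [-1, 1]
t = 0 gives g = -2, negative; keep [0, 1]
t = 0.5 gives g = 3.125, positive; keep [0, 0.5]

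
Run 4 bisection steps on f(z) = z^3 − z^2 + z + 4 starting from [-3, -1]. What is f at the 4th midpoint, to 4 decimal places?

z = -2 gives f = -10, negative; keep [-2, -1]
z = -1.5 gives f = -3.125, negative; keep [-1.5, -1]
z = -1.25 gives f = -0.765625, negative; keep [-1.25, -1]
z = -1.125 gives f = 0.1855, positive; keep [-1.25, -1.125]

0.1855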